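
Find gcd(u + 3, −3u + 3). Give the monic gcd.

Repeated division with remainder:
  u + 3 = (−1/3)(−3u + 3) + (4)
  −3u + 3 = (−(3/4)u + 3/4)(4) + (0)
The last nonzero remainder is the constant 4, so the polynomials are coprime and gcd = 1.

1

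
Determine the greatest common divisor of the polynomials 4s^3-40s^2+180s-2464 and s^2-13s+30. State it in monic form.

1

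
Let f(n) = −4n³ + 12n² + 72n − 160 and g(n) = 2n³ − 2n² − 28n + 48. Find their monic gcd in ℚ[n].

n² + 2n − 8

Apply the Euclidean algorithm:
  −4n³ + 12n² + 72n − 160 = (−2)(2n³ − 2n² − 28n + 48) + (8n² + 16n − 64)
  2n³ − 2n² − 28n + 48 = ((1/4)n − 3/4)(8n² + 16n − 64) + (0)
Last nonzero remainder: 8n² + 16n − 64. Dividing through by 8 gives the monic gcd n² + 2n − 8.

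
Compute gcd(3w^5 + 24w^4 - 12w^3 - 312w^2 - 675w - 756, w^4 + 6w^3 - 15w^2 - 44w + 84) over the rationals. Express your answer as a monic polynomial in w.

w^2 + 10w + 21

Repeated division with remainder:
  3w^5 + 24w^4 - 12w^3 - 312w^2 - 675w - 756 = (3w + 6)(w^4 + 6w^3 - 15w^2 - 44w + 84) + (-3w^3 - 90w^2 - 663w - 1260)
  w^4 + 6w^3 - 15w^2 - 44w + 84 = (-(1/3)w + 8)(-3w^3 - 90w^2 - 663w - 1260) + (484w^2 + 4840w + 10164)
  -3w^3 - 90w^2 - 663w - 1260 = (-(3/484)w - 15/121)(484w^2 + 4840w + 10164) + (0)
Last nonzero remainder: 484w^2 + 4840w + 10164. Dividing through by 484 gives the monic gcd w^2 + 10w + 21.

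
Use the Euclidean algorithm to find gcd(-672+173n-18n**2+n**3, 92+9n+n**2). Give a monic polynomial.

By polynomial division,
  n**3-18n**2+173n-672 = (n-27)(n**2+9n+92) + (324n+1812)
  n**2+9n+92 = ((1/324)n+23/2187)(324n+1812) + (53176/729)
  324n+1812 = ((59049/13294)n+330237/13294)(53176/729) + (0)
The last nonzero remainder is the constant 53176/729, so the polynomials are coprime and gcd = 1.

1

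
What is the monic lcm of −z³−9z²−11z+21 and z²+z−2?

z⁴+11z³+29z²+z−42

Euclidean algorithm in ℚ[z]:
  −z³−9z²−11z+21 = (−z−8)(z²+z−2) + (−5z+5)
  z²+z−2 = (−(1/5)z−2/5)(−5z+5) + (0)
Last nonzero remainder: −5z+5. Dividing through by −5 gives the monic gcd z−1.
Then lcm(f, g) = f·g / gcd(f, g); expanding and making the result monic gives the answer.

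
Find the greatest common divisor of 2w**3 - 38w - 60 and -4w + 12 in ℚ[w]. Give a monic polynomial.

Repeated division with remainder:
  2w**3 - 38w - 60 = (-(1/2)w**2 - (3/2)w + 5)(-4w + 12) + (-120)
  -4w + 12 = ((1/30)w - 1/10)(-120) + (0)
The last nonzero remainder is the constant -120, so the polynomials are coprime and gcd = 1.

1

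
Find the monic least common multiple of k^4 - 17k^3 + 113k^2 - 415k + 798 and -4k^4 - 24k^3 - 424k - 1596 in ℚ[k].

k^6 - 7k^5 - 36k^4 + 358k^3 - 979k^2 - 735k + 16758

Repeated division with remainder:
  k^4 - 17k^3 + 113k^2 - 415k + 798 = (-1/4)(-4k^4 - 24k^3 - 424k - 1596) + (-23k^3 + 113k^2 - 521k + 399)
  -4k^4 - 24k^3 - 424k - 1596 = ((4/23)k + 1004/529)(-23k^3 + 113k^2 - 521k + 399) + (-(65520/529)k^2 + (262080/529)k - 1244880/529)
  -23k^3 + 113k^2 - 521k + 399 = ((12167/65520)k - 529/3120)(-(65520/529)k^2 + (262080/529)k - 1244880/529) + (0)
Last nonzero remainder: -(65520/529)k^2 + (262080/529)k - 1244880/529. Dividing through by -65520/529 gives the monic gcd k^2 - 4k + 19.
Then lcm(f, g) = f·g / gcd(f, g); expanding and making the result monic gives the answer.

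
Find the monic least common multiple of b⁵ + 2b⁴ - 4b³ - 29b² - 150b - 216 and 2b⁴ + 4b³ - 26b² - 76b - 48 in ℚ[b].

b⁶ + 3b⁵ - 2b⁴ - 33b³ - 179b² - 366b - 216

Euclidean algorithm in ℚ[b]:
  b⁵ + 2b⁴ - 4b³ - 29b² - 150b - 216 = ((1/2)b)(2b⁴ + 4b³ - 26b² - 76b - 48) + (9b³ + 9b² - 126b - 216)
  2b⁴ + 4b³ - 26b² - 76b - 48 = ((2/9)b + 2/9)(9b³ + 9b² - 126b - 216) + (0)
Last nonzero remainder: 9b³ + 9b² - 126b - 216. Dividing through by 9 gives the monic gcd b³ + b² - 14b - 24.
Then lcm(f, g) = f·g / gcd(f, g); expanding and making the result monic gives the answer.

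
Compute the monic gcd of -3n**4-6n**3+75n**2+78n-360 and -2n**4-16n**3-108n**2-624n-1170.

Repeated division with remainder:
  -3n**4-6n**3+75n**2+78n-360 = (3/2)(-2n**4-16n**3-108n**2-624n-1170) + (18n**3+237n**2+1014n+1395)
  -2n**4-16n**3-108n**2-624n-1170 = (-(1/9)n+31/54)(18n**3+237n**2+1014n+1395) + (-(2365/18)n**2-(9460/9)n-11825/6)
  18n**3+237n**2+1014n+1395 = (-(324/2365)n-1674/2365)(-(2365/18)n**2-(9460/9)n-11825/6) + (0)
Last nonzero remainder: -(2365/18)n**2-(9460/9)n-11825/6. Dividing through by -2365/18 gives the monic gcd n**2+8n+15.

n**2+8n+15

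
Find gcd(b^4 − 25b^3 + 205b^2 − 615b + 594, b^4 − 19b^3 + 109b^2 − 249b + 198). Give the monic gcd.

Repeated division with remainder:
  b^4 − 25b^3 + 205b^2 − 615b + 594 = (b^4 − 19b^3 + 109b^2 − 249b + 198) + (−6b^3 + 96b^2 − 366b + 396)
  b^4 − 19b^3 + 109b^2 − 249b + 198 = (−(1/6)b + 1/2)(−6b^3 + 96b^2 − 366b + 396) + (0)
Last nonzero remainder: −6b^3 + 96b^2 − 366b + 396. Dividing through by −6 gives the monic gcd b^3 − 16b^2 + 61b − 66.

b^3 − 16b^2 + 61b − 66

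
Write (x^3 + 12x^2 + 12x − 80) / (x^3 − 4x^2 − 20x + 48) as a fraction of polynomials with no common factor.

By polynomial division,
  x^3 + 12x^2 + 12x − 80 = (x^3 − 4x^2 − 20x + 48) + (16x^2 + 32x − 128)
  x^3 − 4x^2 − 20x + 48 = ((1/16)x − 3/8)(16x^2 + 32x − 128) + (0)
Last nonzero remainder: 16x^2 + 32x − 128. Dividing through by 16 gives the monic gcd x^2 + 2x − 8.
Cancel x^2 + 2x − 8 from numerator and denominator to get the reduced form.

(x + 10)/(x − 6)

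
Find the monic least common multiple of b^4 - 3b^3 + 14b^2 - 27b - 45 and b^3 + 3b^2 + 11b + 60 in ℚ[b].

By polynomial division,
  b^4 - 3b^3 + 14b^2 - 27b - 45 = (b - 6)(b^3 + 3b^2 + 11b + 60) + (21b^2 - 21b + 315)
  b^3 + 3b^2 + 11b + 60 = ((1/21)b + 4/21)(21b^2 - 21b + 315) + (0)
Last nonzero remainder: 21b^2 - 21b + 315. Dividing through by 21 gives the monic gcd b^2 - b + 15.
Then lcm(f, g) = f·g / gcd(f, g); expanding and making the result monic gives the answer.

b^5 + b^4 + 2b^3 + 29b^2 - 153b - 180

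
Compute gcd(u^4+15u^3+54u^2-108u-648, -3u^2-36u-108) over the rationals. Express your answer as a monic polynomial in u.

u^2+12u+36

By polynomial division,
  u^4+15u^3+54u^2-108u-648 = (-(1/3)u^2-u+6)(-3u^2-36u-108) + (0)
Last nonzero remainder: -3u^2-36u-108. Dividing through by -3 gives the monic gcd u^2+12u+36.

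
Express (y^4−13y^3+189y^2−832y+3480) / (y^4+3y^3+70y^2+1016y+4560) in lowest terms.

(y^2−5y+29)/(y^2+11y+38)

Repeated division with remainder:
  y^4−13y^3+189y^2−832y+3480 = (y^4+3y^3+70y^2+1016y+4560) + (−16y^3+119y^2−1848y−1080)
  y^4+3y^3+70y^2+1016y+4560 = (−(1/16)y−167/256)(−16y^3+119y^2−1848y−1080) + ((8225/256)y^2−(8225/32)y+123375/32)
  −16y^3+119y^2−1848y−1080 = (−(4096/8225)y−2304/8225)((8225/256)y^2−(8225/32)y+123375/32) + (0)
Last nonzero remainder: (8225/256)y^2−(8225/32)y+123375/32. Dividing through by 8225/256 gives the monic gcd y^2−8y+120.
Cancel y^2−8y+120 from numerator and denominator to get the reduced form.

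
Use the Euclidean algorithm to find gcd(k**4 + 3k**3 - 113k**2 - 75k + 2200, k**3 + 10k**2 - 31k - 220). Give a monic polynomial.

k**2 + 6k - 55

Repeated division with remainder:
  k**4 + 3k**3 - 113k**2 - 75k + 2200 = (k - 7)(k**3 + 10k**2 - 31k - 220) + (-12k**2 - 72k + 660)
  k**3 + 10k**2 - 31k - 220 = (-(1/12)k - 1/3)(-12k**2 - 72k + 660) + (0)
Last nonzero remainder: -12k**2 - 72k + 660. Dividing through by -12 gives the monic gcd k**2 + 6k - 55.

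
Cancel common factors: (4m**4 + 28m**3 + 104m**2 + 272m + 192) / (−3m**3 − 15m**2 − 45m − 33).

(−4m**3 − 24m**2 − 80m − 192)/(3m**2 + 12m + 33)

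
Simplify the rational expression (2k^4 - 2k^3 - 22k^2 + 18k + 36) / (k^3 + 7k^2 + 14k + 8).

(2k^3 - 4k^2 - 18k + 36)/(k^2 + 6k + 8)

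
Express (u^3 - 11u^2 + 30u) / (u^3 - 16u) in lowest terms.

Euclidean algorithm in ℚ[u]:
  u^3 - 11u^2 + 30u = (u^3 - 16u) + (-11u^2 + 46u)
  u^3 - 16u = (-(1/11)u - 46/121)(-11u^2 + 46u) + ((180/121)u)
  -11u^2 + 46u = (-(1331/180)u + 2783/90)((180/121)u) + (0)
Last nonzero remainder: (180/121)u. Dividing through by 180/121 gives the monic gcd u.
Cancel u from numerator and denominator to get the reduced form.

(u^2 - 11u + 30)/(u^2 - 16)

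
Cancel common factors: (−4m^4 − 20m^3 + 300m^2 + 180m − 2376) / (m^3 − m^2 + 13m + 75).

Apply the Euclidean algorithm:
  −4m^4 − 20m^3 + 300m^2 + 180m − 2376 = (−4m − 24)(m^3 − m^2 + 13m + 75) + (328m^2 + 792m − 576)
  m^3 − m^2 + 13m + 75 = ((1/328)m − 35/3362)(328m^2 + 792m − 576) + ((38665/1681)m + 115995/1681)
  328m^2 + 792m − 576 = ((551368/38665)m − 322752/38665)((38665/1681)m + 115995/1681) + (0)
Last nonzero remainder: (38665/1681)m + 115995/1681. Dividing through by 38665/1681 gives the monic gcd m + 3.
Cancel m + 3 from numerator and denominator to get the reduced form.

(−4m^3 − 8m^2 + 324m − 792)/(m^2 − 4m + 25)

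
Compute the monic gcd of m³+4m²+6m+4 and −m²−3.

Euclidean algorithm in ℚ[m]:
  m³+4m²+6m+4 = (−m−4)(−m²−3) + (3m−8)
  −m²−3 = (−(1/3)m−8/9)(3m−8) + (−91/9)
  3m−8 = (−(27/91)m+72/91)(−91/9) + (0)
The last nonzero remainder is the constant −91/9, so the polynomials are coprime and gcd = 1.

1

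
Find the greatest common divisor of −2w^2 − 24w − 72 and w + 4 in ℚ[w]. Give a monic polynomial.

1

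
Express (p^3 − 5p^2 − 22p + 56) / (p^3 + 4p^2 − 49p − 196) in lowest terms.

By polynomial division,
  p^3 − 5p^2 − 22p + 56 = (p^3 + 4p^2 − 49p − 196) + (−9p^2 + 27p + 252)
  p^3 + 4p^2 − 49p − 196 = (−(1/9)p − 7/9)(−9p^2 + 27p + 252) + (0)
Last nonzero remainder: −9p^2 + 27p + 252. Dividing through by −9 gives the monic gcd p^2 − 3p − 28.
Cancel p^2 − 3p − 28 from numerator and denominator to get the reduced form.

(p − 2)/(p + 7)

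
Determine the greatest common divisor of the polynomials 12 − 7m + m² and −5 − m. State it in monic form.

1

By polynomial division,
  m² − 7m + 12 = (−m + 12)(−m − 5) + (72)
  −m − 5 = (−(1/72)m − 5/72)(72) + (0)
The last nonzero remainder is the constant 72, so the polynomials are coprime and gcd = 1.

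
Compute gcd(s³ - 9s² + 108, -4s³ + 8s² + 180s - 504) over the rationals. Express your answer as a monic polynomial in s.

s - 6

By polynomial division,
  s³ - 9s² + 108 = (-1/4)(-4s³ + 8s² + 180s - 504) + (-7s² + 45s - 18)
  -4s³ + 8s² + 180s - 504 = ((4/7)s + 124/49)(-7s² + 45s - 18) + ((3744/49)s - 22464/49)
  -7s² + 45s - 18 = (-(343/3744)s + 49/1248)((3744/49)s - 22464/49) + (0)
Last nonzero remainder: (3744/49)s - 22464/49. Dividing through by 3744/49 gives the monic gcd s - 6.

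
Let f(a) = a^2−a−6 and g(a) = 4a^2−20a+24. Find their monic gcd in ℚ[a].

a−3

By polynomial division,
  a^2−a−6 = (1/4)(4a^2−20a+24) + (4a−12)
  4a^2−20a+24 = (a−2)(4a−12) + (0)
Last nonzero remainder: 4a−12. Dividing through by 4 gives the monic gcd a−3.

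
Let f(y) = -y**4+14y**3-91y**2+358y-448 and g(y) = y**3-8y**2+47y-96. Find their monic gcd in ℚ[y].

By polynomial division,
  -y**4+14y**3-91y**2+358y-448 = (-y+6)(y**3-8y**2+47y-96) + (4y**2-20y+128)
  y**3-8y**2+47y-96 = ((1/4)y-3/4)(4y**2-20y+128) + (0)
Last nonzero remainder: 4y**2-20y+128. Dividing through by 4 gives the monic gcd y**2-5y+32.

y**2-5y+32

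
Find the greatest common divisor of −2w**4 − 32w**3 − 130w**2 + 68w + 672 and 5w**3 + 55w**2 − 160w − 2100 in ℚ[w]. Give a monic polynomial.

w + 7

Apply the Euclidean algorithm:
  −2w**4 − 32w**3 − 130w**2 + 68w + 672 = (−(2/5)w − 2)(5w**3 + 55w**2 − 160w − 2100) + (−84w**2 − 1092w − 3528)
  5w**3 + 55w**2 − 160w − 2100 = (−(5/84)w + 5/42)(−84w**2 − 1092w − 3528) + (−240w − 1680)
  −84w**2 − 1092w − 3528 = ((7/20)w + 21/10)(−240w − 1680) + (0)
Last nonzero remainder: −240w − 1680. Dividing through by −240 gives the monic gcd w + 7.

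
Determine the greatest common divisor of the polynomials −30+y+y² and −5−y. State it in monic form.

Euclidean algorithm in ℚ[y]:
  y²+y−30 = (−y+4)(−y−5) + (−10)
  −y−5 = ((1/10)y+1/2)(−10) + (0)
The last nonzero remainder is the constant −10, so the polynomials are coprime and gcd = 1.

1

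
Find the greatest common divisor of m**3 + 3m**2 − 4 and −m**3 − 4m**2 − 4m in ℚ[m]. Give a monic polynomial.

m**2 + 4m + 4

Apply the Euclidean algorithm:
  m**3 + 3m**2 − 4 = (−1)(−m**3 − 4m**2 − 4m) + (−m**2 − 4m − 4)
  −m**3 − 4m**2 − 4m = (m)(−m**2 − 4m − 4) + (0)
Last nonzero remainder: −m**2 − 4m − 4. Dividing through by −1 gives the monic gcd m**2 + 4m + 4.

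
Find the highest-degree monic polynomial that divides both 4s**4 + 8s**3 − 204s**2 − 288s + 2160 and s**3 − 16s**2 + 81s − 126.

Euclidean algorithm in ℚ[s]:
  4s**4 + 8s**3 − 204s**2 − 288s + 2160 = (4s + 72)(s**3 − 16s**2 + 81s − 126) + (624s**2 − 5616s + 11232)
  s**3 − 16s**2 + 81s − 126 = ((1/624)s − 7/624)(624s**2 − 5616s + 11232) + (0)
Last nonzero remainder: 624s**2 − 5616s + 11232. Dividing through by 624 gives the monic gcd s**2 − 9s + 18.

s**2 − 9s + 18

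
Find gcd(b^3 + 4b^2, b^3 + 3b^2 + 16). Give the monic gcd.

Apply the Euclidean algorithm:
  b^3 + 4b^2 = (b^3 + 3b^2 + 16) + (b^2 − 16)
  b^3 + 3b^2 + 16 = (b + 3)(b^2 − 16) + (16b + 64)
  b^2 − 16 = ((1/16)b − 1/4)(16b + 64) + (0)
Last nonzero remainder: 16b + 64. Dividing through by 16 gives the monic gcd b + 4.

b + 4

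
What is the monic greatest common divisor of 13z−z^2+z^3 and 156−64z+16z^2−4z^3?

13−z+z^2

Apply the Euclidean algorithm:
  z^3−z^2+13z = (−1/4)(−4z^3+16z^2−64z+156) + (3z^2−3z+39)
  −4z^3+16z^2−64z+156 = (−(4/3)z+4)(3z^2−3z+39) + (0)
Last nonzero remainder: 3z^2−3z+39. Dividing through by 3 gives the monic gcd z^2−z+13.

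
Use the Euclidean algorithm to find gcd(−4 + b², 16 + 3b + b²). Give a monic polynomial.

1

Euclidean algorithm in ℚ[b]:
  b² − 4 = (b² + 3b + 16) + (−3b − 20)
  b² + 3b + 16 = (−(1/3)b + 11/9)(−3b − 20) + (364/9)
  −3b − 20 = (−(27/364)b − 45/91)(364/9) + (0)
The last nonzero remainder is the constant 364/9, so the polynomials are coprime and gcd = 1.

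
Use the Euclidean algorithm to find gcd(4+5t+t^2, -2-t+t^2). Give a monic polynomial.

Euclidean algorithm in ℚ[t]:
  t^2+5t+4 = (t^2-t-2) + (6t+6)
  t^2-t-2 = ((1/6)t-1/3)(6t+6) + (0)
Last nonzero remainder: 6t+6. Dividing through by 6 gives the monic gcd t+1.

1+t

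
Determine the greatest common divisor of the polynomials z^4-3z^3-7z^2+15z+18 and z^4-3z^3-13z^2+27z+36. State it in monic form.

By polynomial division,
  z^4-3z^3-7z^2+15z+18 = (z^4-3z^3-13z^2+27z+36) + (6z^2-12z-18)
  z^4-3z^3-13z^2+27z+36 = ((1/6)z^2-(1/6)z-2)(6z^2-12z-18) + (0)
Last nonzero remainder: 6z^2-12z-18. Dividing through by 6 gives the monic gcd z^2-2z-3.

z^2-2z-3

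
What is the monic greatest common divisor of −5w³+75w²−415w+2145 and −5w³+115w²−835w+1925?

Repeated division with remainder:
  −5w³+75w²−415w+2145 = (−5w³+115w²−835w+1925) + (−40w²+420w+220)
  −5w³+115w²−835w+1925 = ((1/8)w−25/16)(−40w²+420w+220) + (−(825/4)w+9075/4)
  −40w²+420w+220 = ((32/165)w+16/165)(−(825/4)w+9075/4) + (0)
Last nonzero remainder: −(825/4)w+9075/4. Dividing through by −825/4 gives the monic gcd w−11.

w−11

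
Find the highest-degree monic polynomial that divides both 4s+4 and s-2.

Apply the Euclidean algorithm:
  4s+4 = (4)(s-2) + (12)
  s-2 = ((1/12)s-1/6)(12) + (0)
The last nonzero remainder is the constant 12, so the polynomials are coprime and gcd = 1.

1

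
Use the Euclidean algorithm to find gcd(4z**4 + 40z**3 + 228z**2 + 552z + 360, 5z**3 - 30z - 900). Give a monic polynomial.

z**2 + 6z + 30

Euclidean algorithm in ℚ[z]:
  4z**4 + 40z**3 + 228z**2 + 552z + 360 = ((4/5)z + 8)(5z**3 - 30z - 900) + (252z**2 + 1512z + 7560)
  5z**3 - 30z - 900 = ((5/252)z - 5/42)(252z**2 + 1512z + 7560) + (0)
Last nonzero remainder: 252z**2 + 1512z + 7560. Dividing through by 252 gives the monic gcd z**2 + 6z + 30.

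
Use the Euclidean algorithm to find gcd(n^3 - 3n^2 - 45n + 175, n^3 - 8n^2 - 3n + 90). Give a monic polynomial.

n - 5

Apply the Euclidean algorithm:
  n^3 - 3n^2 - 45n + 175 = (n^3 - 8n^2 - 3n + 90) + (5n^2 - 42n + 85)
  n^3 - 8n^2 - 3n + 90 = ((1/5)n + 2/25)(5n^2 - 42n + 85) + (-(416/25)n + 416/5)
  5n^2 - 42n + 85 = (-(125/416)n + 425/416)(-(416/25)n + 416/5) + (0)
Last nonzero remainder: -(416/25)n + 416/5. Dividing through by -416/25 gives the monic gcd n - 5.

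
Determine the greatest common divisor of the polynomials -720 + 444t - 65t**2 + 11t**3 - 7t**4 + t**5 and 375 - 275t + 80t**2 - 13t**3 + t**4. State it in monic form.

15 - 8t + t**2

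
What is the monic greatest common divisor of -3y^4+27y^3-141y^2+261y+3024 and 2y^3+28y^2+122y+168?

Repeated division with remainder:
  -3y^4+27y^3-141y^2+261y+3024 = (-(3/2)y+69/2)(2y^3+28y^2+122y+168) + (-924y^2-3696y-2772)
  2y^3+28y^2+122y+168 = (-(1/462)y-5/231)(-924y^2-3696y-2772) + (36y+108)
  -924y^2-3696y-2772 = (-(77/3)y-77/3)(36y+108) + (0)
Last nonzero remainder: 36y+108. Dividing through by 36 gives the monic gcd y+3.

y+3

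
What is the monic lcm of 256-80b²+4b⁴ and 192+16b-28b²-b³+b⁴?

-768-64b+304b²+20b³-32b⁴-b⁵+b⁶

By polynomial division,
  4b⁴-80b²+256 = (4)(b⁴-b³-28b²+16b+192) + (4b³+32b²-64b-512)
  b⁴-b³-28b²+16b+192 = ((1/4)b-9/4)(4b³+32b²-64b-512) + (60b²-960)
  4b³+32b²-64b-512 = ((1/15)b+8/15)(60b²-960) + (0)
Last nonzero remainder: 60b²-960. Dividing through by 60 gives the monic gcd b²-16.
Then lcm(f, g) = f·g / gcd(f, g); expanding and making the result monic gives the answer.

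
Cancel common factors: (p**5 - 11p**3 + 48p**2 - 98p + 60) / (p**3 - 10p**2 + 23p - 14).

(p**3 + 3p**2 - 4p + 30)/(p - 7)

Euclidean algorithm in ℚ[p]:
  p**5 - 11p**3 + 48p**2 - 98p + 60 = (p**2 + 10p + 66)(p**3 - 10p**2 + 23p - 14) + (492p**2 - 1476p + 984)
  p**3 - 10p**2 + 23p - 14 = ((1/492)p - 7/492)(492p**2 - 1476p + 984) + (0)
Last nonzero remainder: 492p**2 - 1476p + 984. Dividing through by 492 gives the monic gcd p**2 - 3p + 2.
Cancel p**2 - 3p + 2 from numerator and denominator to get the reduced form.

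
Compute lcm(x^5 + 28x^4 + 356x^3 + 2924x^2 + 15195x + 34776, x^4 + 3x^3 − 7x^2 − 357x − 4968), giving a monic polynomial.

By polynomial division,
  x^5 + 28x^4 + 356x^3 + 2924x^2 + 15195x + 34776 = (x + 25)(x^4 + 3x^3 − 7x^2 − 357x − 4968) + (288x^3 + 3456x^2 + 29088x + 158976)
  x^4 + 3x^3 − 7x^2 − 357x − 4968 = ((1/288)x − 1/32)(288x^3 + 3456x^2 + 29088x + 158976) + (0)
Last nonzero remainder: 288x^3 + 3456x^2 + 29088x + 158976. Dividing through by 288 gives the monic gcd x^3 + 12x^2 + 101x + 552.
Then lcm(f, g) = f·g / gcd(f, g); expanding and making the result monic gives the answer.

x^6 + 19x^5 + 104x^4 − 280x^3 − 11121x^2 − 101979x − 312984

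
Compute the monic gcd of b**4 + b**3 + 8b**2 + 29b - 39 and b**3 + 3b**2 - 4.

Repeated division with remainder:
  b**4 + b**3 + 8b**2 + 29b - 39 = (b - 2)(b**3 + 3b**2 - 4) + (14b**2 + 33b - 47)
  b**3 + 3b**2 - 4 = ((1/14)b + 9/196)(14b**2 + 33b - 47) + ((361/196)b - 361/196)
  14b**2 + 33b - 47 = ((2744/361)b + 9212/361)((361/196)b - 361/196) + (0)
Last nonzero remainder: (361/196)b - 361/196. Dividing through by 361/196 gives the monic gcd b - 1.

b - 1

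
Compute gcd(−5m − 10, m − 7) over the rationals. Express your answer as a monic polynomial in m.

1

Euclidean algorithm in ℚ[m]:
  −5m − 10 = (−5)(m − 7) + (−45)
  m − 7 = (−(1/45)m + 7/45)(−45) + (0)
The last nonzero remainder is the constant −45, so the polynomials are coprime and gcd = 1.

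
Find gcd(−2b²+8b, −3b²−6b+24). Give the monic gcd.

Apply the Euclidean algorithm:
  −2b²+8b = (2/3)(−3b²−6b+24) + (12b−16)
  −3b²−6b+24 = (−(1/4)b−5/6)(12b−16) + (32/3)
  12b−16 = ((9/8)b−3/2)(32/3) + (0)
The last nonzero remainder is the constant 32/3, so the polynomials are coprime and gcd = 1.

1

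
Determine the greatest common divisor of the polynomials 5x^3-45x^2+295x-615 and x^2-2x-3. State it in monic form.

x-3

Apply the Euclidean algorithm:
  5x^3-45x^2+295x-615 = (5x-35)(x^2-2x-3) + (240x-720)
  x^2-2x-3 = ((1/240)x+1/240)(240x-720) + (0)
Last nonzero remainder: 240x-720. Dividing through by 240 gives the monic gcd x-3.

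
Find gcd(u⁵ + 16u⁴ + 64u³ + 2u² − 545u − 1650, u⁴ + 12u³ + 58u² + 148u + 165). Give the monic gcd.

u³ + 9u² + 31u + 55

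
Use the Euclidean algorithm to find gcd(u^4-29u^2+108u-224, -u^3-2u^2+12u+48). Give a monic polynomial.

u-4

Apply the Euclidean algorithm:
  u^4-29u^2+108u-224 = (-u+2)(-u^3-2u^2+12u+48) + (-13u^2+132u-320)
  -u^3-2u^2+12u+48 = ((1/13)u+158/169)(-13u^2+132u-320) + (-(14668/169)u+58672/169)
  -13u^2+132u-320 = ((2197/14668)u-3380/3667)(-(14668/169)u+58672/169) + (0)
Last nonzero remainder: -(14668/169)u+58672/169. Dividing through by -14668/169 gives the monic gcd u-4.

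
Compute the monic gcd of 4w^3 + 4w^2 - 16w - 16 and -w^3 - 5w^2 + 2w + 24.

By polynomial division,
  4w^3 + 4w^2 - 16w - 16 = (-4)(-w^3 - 5w^2 + 2w + 24) + (-16w^2 - 8w + 80)
  -w^3 - 5w^2 + 2w + 24 = ((1/16)w + 9/32)(-16w^2 - 8w + 80) + (-(3/4)w + 3/2)
  -16w^2 - 8w + 80 = ((64/3)w + 160/3)(-(3/4)w + 3/2) + (0)
Last nonzero remainder: -(3/4)w + 3/2. Dividing through by -3/4 gives the monic gcd w - 2.

w - 2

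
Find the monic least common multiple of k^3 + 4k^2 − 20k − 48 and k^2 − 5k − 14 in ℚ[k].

Repeated division with remainder:
  k^3 + 4k^2 − 20k − 48 = (k + 9)(k^2 − 5k − 14) + (39k + 78)
  k^2 − 5k − 14 = ((1/39)k − 7/39)(39k + 78) + (0)
Last nonzero remainder: 39k + 78. Dividing through by 39 gives the monic gcd k + 2.
Then lcm(f, g) = f·g / gcd(f, g); expanding and making the result monic gives the answer.

k^4 − 3k^3 − 48k^2 + 92k + 336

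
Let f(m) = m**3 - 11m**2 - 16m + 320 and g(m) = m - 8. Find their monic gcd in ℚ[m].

m - 8

Repeated division with remainder:
  m**3 - 11m**2 - 16m + 320 = (m**2 - 3m - 40)(m - 8) + (0)
The last nonzero remainder m - 8 is already monic.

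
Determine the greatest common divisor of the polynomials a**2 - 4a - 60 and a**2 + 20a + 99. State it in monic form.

Repeated division with remainder:
  a**2 - 4a - 60 = (a**2 + 20a + 99) + (-24a - 159)
  a**2 + 20a + 99 = (-(1/24)a - 107/192)(-24a - 159) + (665/64)
  -24a - 159 = (-(1536/665)a - 10176/665)(665/64) + (0)
The last nonzero remainder is the constant 665/64, so the polynomials are coprime and gcd = 1.

1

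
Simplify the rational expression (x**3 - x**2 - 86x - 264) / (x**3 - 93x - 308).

Repeated division with remainder:
  x**3 - x**2 - 86x - 264 = (x**3 - 93x - 308) + (-x**2 + 7x + 44)
  x**3 - 93x - 308 = (-x - 7)(-x**2 + 7x + 44) + (0)
Last nonzero remainder: -x**2 + 7x + 44. Dividing through by -1 gives the monic gcd x**2 - 7x - 44.
Cancel x**2 - 7x - 44 from numerator and denominator to get the reduced form.

(x + 6)/(x + 7)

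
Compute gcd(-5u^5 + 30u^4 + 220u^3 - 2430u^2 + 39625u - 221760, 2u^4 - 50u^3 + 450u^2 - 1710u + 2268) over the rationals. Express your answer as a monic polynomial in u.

u^2 - 16u + 63

Repeated division with remainder:
  -5u^5 + 30u^4 + 220u^3 - 2430u^2 + 39625u - 221760 = (-(5/2)u - 95/2)(2u^4 - 50u^3 + 450u^2 - 1710u + 2268) + (-1030u^3 + 14670u^2 - 35930u - 114030)
  2u^4 - 50u^3 + 450u^2 - 1710u + 2268 = (-(1/515)u + 1108/53045)(-1030u^3 + 14670u^2 - 35930u - 114030) + ((783020/10609)u^2 - (12528320/10609)u + 49330260/10609)
  -1030u^3 + 14670u^2 - 35930u - 114030 = (-(1092727/78302)u - 1920229/78302)((783020/10609)u^2 - (12528320/10609)u + 49330260/10609) + (0)
Last nonzero remainder: (783020/10609)u^2 - (12528320/10609)u + 49330260/10609. Dividing through by 783020/10609 gives the monic gcd u^2 - 16u + 63.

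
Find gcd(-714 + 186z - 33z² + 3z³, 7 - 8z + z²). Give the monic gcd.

-7 + z

Apply the Euclidean algorithm:
  3z³ - 33z² + 186z - 714 = (3z - 9)(z² - 8z + 7) + (93z - 651)
  z² - 8z + 7 = ((1/93)z - 1/93)(93z - 651) + (0)
Last nonzero remainder: 93z - 651. Dividing through by 93 gives the monic gcd z - 7.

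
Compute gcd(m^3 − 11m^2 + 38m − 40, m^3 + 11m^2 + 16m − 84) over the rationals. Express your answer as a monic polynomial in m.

Repeated division with remainder:
  m^3 − 11m^2 + 38m − 40 = (m^3 + 11m^2 + 16m − 84) + (−22m^2 + 22m + 44)
  m^3 + 11m^2 + 16m − 84 = (−(1/22)m − 6/11)(−22m^2 + 22m + 44) + (30m − 60)
  −22m^2 + 22m + 44 = (−(11/15)m − 11/15)(30m − 60) + (0)
Last nonzero remainder: 30m − 60. Dividing through by 30 gives the monic gcd m − 2.

m − 2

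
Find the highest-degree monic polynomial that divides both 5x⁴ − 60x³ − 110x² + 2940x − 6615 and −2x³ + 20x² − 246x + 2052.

x − 9

By polynomial division,
  5x⁴ − 60x³ − 110x² + 2940x − 6615 = (−(5/2)x + 5)(−2x³ + 20x² − 246x + 2052) + (−825x² + 9300x − 16875)
  −2x³ + 20x² − 246x + 2052 = ((2/825)x + 28/9075)(−825x² + 9300x − 16875) + (−(28288/121)x + 254592/121)
  −825x² + 9300x − 16875 = ((99825/28288)x − 226875/28288)(−(28288/121)x + 254592/121) + (0)
Last nonzero remainder: −(28288/121)x + 254592/121. Dividing through by −28288/121 gives the monic gcd x − 9.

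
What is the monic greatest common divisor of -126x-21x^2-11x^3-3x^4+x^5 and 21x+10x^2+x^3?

Repeated division with remainder:
  x^5-3x^4-11x^3-21x^2-126x = (x^2-13x+98)(x^3+10x^2+21x) + (-728x^2-2184x)
  x^3+10x^2+21x = (-(1/728)x-1/104)(-728x^2-2184x) + (0)
Last nonzero remainder: -728x^2-2184x. Dividing through by -728 gives the monic gcd x^2+3x.

3x+x^2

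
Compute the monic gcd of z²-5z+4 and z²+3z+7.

Euclidean algorithm in ℚ[z]:
  z²-5z+4 = (z²+3z+7) + (-8z-3)
  z²+3z+7 = (-(1/8)z-21/64)(-8z-3) + (385/64)
  -8z-3 = (-(512/385)z-192/385)(385/64) + (0)
The last nonzero remainder is the constant 385/64, so the polynomials are coprime and gcd = 1.

1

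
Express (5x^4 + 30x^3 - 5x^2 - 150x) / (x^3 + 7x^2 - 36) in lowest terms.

Apply the Euclidean algorithm:
  5x^4 + 30x^3 - 5x^2 - 150x = (5x - 5)(x^3 + 7x^2 - 36) + (30x^2 + 30x - 180)
  x^3 + 7x^2 - 36 = ((1/30)x + 1/5)(30x^2 + 30x - 180) + (0)
Last nonzero remainder: 30x^2 + 30x - 180. Dividing through by 30 gives the monic gcd x^2 + x - 6.
Cancel x^2 + x - 6 from numerator and denominator to get the reduced form.

(5x^2 + 25x)/(x + 6)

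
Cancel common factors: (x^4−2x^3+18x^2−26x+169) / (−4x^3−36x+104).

(−x^2+4x−13)/(4x−8)

By polynomial division,
  x^4−2x^3+18x^2−26x+169 = (−(1/4)x+1/2)(−4x^3−36x+104) + (9x^2+18x+117)
  −4x^3−36x+104 = (−(4/9)x+8/9)(9x^2+18x+117) + (0)
Last nonzero remainder: 9x^2+18x+117. Dividing through by 9 gives the monic gcd x^2+2x+13.
Cancel x^2+2x+13 from numerator and denominator to get the reduced form.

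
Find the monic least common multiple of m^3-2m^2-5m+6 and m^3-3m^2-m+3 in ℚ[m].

m^4-m^3-7m^2+m+6

Euclidean algorithm in ℚ[m]:
  m^3-2m^2-5m+6 = (m^3-3m^2-m+3) + (m^2-4m+3)
  m^3-3m^2-m+3 = (m+1)(m^2-4m+3) + (0)
The last nonzero remainder m^2-4m+3 is already monic.
Then lcm(f, g) = f·g / gcd(f, g); expanding and making the result monic gives the answer.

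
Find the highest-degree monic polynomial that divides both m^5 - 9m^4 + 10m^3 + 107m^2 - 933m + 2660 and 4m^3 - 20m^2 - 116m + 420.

Euclidean algorithm in ℚ[m]:
  m^5 - 9m^4 + 10m^3 + 107m^2 - 933m + 2660 = ((1/4)m^2 - m + 19/4)(4m^3 - 20m^2 - 116m + 420) + (-19m^2 + 38m + 665)
  4m^3 - 20m^2 - 116m + 420 = (-(4/19)m + 12/19)(-19m^2 + 38m + 665) + (0)
Last nonzero remainder: -19m^2 + 38m + 665. Dividing through by -19 gives the monic gcd m^2 - 2m - 35.

m^2 - 2m - 35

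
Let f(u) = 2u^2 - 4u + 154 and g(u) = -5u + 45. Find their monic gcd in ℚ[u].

Repeated division with remainder:
  2u^2 - 4u + 154 = (-(2/5)u - 14/5)(-5u + 45) + (280)
  -5u + 45 = (-(1/56)u + 9/56)(280) + (0)
The last nonzero remainder is the constant 280, so the polynomials are coprime and gcd = 1.

1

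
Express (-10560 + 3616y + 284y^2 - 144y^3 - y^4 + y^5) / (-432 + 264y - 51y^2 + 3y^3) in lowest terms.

(-660 - 104y + 7y^2 + y^3)/(-27 + 3y)

Repeated division with remainder:
  y^5 - y^4 - 144y^3 + 284y^2 + 3616y - 10560 = ((1/3)y^2 + (16/3)y + 40/3)(3y^3 - 51y^2 + 264y - 432) + (-300y^2 + 2400y - 4800)
  3y^3 - 51y^2 + 264y - 432 = (-(1/100)y + 9/100)(-300y^2 + 2400y - 4800) + (0)
Last nonzero remainder: -300y^2 + 2400y - 4800. Dividing through by -300 gives the monic gcd y^2 - 8y + 16.
Cancel y^2 - 8y + 16 from numerator and denominator to get the reduced form.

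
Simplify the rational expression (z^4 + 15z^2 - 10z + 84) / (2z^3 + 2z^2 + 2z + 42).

Apply the Euclidean algorithm:
  z^4 + 15z^2 - 10z + 84 = ((1/2)z - 1/2)(2z^3 + 2z^2 + 2z + 42) + (15z^2 - 30z + 105)
  2z^3 + 2z^2 + 2z + 42 = ((2/15)z + 2/5)(15z^2 - 30z + 105) + (0)
Last nonzero remainder: 15z^2 - 30z + 105. Dividing through by 15 gives the monic gcd z^2 - 2z + 7.
Cancel z^2 - 2z + 7 from numerator and denominator to get the reduced form.

(z^2 + 2z + 12)/(2z + 6)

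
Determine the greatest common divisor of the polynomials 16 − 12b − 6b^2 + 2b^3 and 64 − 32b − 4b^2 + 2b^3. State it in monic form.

−4 + b

Repeated division with remainder:
  2b^3 − 6b^2 − 12b + 16 = (2b^3 − 4b^2 − 32b + 64) + (−2b^2 + 20b − 48)
  2b^3 − 4b^2 − 32b + 64 = (−b − 8)(−2b^2 + 20b − 48) + (80b − 320)
  −2b^2 + 20b − 48 = (−(1/40)b + 3/20)(80b − 320) + (0)
Last nonzero remainder: 80b − 320. Dividing through by 80 gives the monic gcd b − 4.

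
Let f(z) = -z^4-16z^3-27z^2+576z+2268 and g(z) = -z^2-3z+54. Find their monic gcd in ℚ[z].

By polynomial division,
  -z^4-16z^3-27z^2+576z+2268 = (z^2+13z+42)(-z^2-3z+54) + (0)
Last nonzero remainder: -z^2-3z+54. Dividing through by -1 gives the monic gcd z^2+3z-54.

z^2+3z-54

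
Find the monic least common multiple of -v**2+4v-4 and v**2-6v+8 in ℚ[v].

By polynomial division,
  -v**2+4v-4 = (-1)(v**2-6v+8) + (-2v+4)
  v**2-6v+8 = (-(1/2)v+2)(-2v+4) + (0)
Last nonzero remainder: -2v+4. Dividing through by -2 gives the monic gcd v-2.
Then lcm(f, g) = f·g / gcd(f, g); expanding and making the result monic gives the answer.

v**3-8v**2+20v-16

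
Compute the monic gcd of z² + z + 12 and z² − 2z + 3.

Repeated division with remainder:
  z² + z + 12 = (z² − 2z + 3) + (3z + 9)
  z² − 2z + 3 = ((1/3)z − 5/3)(3z + 9) + (18)
  3z + 9 = ((1/6)z + 1/2)(18) + (0)
The last nonzero remainder is the constant 18, so the polynomials are coprime and gcd = 1.

1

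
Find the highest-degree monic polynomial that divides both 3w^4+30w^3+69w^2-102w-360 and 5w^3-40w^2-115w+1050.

w+5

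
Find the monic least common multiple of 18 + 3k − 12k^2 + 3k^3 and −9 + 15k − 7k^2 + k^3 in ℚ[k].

18 − 21k − 10k^2 + 20k^3 − 8k^4 + k^5

By polynomial division,
  3k^3 − 12k^2 + 3k + 18 = (3)(k^3 − 7k^2 + 15k − 9) + (9k^2 − 42k + 45)
  k^3 − 7k^2 + 15k − 9 = ((1/9)k − 7/27)(9k^2 − 42k + 45) + (−(8/9)k + 8/3)
  9k^2 − 42k + 45 = (−(81/8)k + 135/8)(−(8/9)k + 8/3) + (0)
Last nonzero remainder: −(8/9)k + 8/3. Dividing through by −8/9 gives the monic gcd k − 3.
Then lcm(f, g) = f·g / gcd(f, g); expanding and making the result monic gives the answer.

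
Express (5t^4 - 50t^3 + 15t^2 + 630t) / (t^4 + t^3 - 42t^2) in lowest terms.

Repeated division with remainder:
  5t^4 - 50t^3 + 15t^2 + 630t = (5)(t^4 + t^3 - 42t^2) + (-55t^3 + 225t^2 + 630t)
  t^4 + t^3 - 42t^2 = (-(1/55)t - 56/605)(-55t^3 + 225t^2 + 630t) + (-(1176/121)t^2 + (7056/121)t)
  -55t^3 + 225t^2 + 630t = ((6655/1176)t + 605/56)(-(1176/121)t^2 + (7056/121)t) + (0)
Last nonzero remainder: -(1176/121)t^2 + (7056/121)t. Dividing through by -1176/121 gives the monic gcd t^2 - 6t.
Cancel t^2 - 6t from numerator and denominator to get the reduced form.

(5t^2 - 20t - 105)/(t^2 + 7t)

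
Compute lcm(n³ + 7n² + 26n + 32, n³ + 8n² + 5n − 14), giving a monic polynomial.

Euclidean algorithm in ℚ[n]:
  n³ + 7n² + 26n + 32 = (n³ + 8n² + 5n − 14) + (−n² + 21n + 46)
  n³ + 8n² + 5n − 14 = (−n − 29)(−n² + 21n + 46) + (660n + 1320)
  −n² + 21n + 46 = (−(1/660)n + 23/660)(660n + 1320) + (0)
Last nonzero remainder: 660n + 1320. Dividing through by 660 gives the monic gcd n + 2.
Then lcm(f, g) = f·g / gcd(f, g); expanding and making the result monic gives the answer.

n⁵ + 13n⁴ + 61n³ + 139n² + 10n − 224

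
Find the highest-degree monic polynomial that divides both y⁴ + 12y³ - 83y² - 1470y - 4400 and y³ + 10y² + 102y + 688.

y + 8

Repeated division with remainder:
  y⁴ + 12y³ - 83y² - 1470y - 4400 = (y + 2)(y³ + 10y² + 102y + 688) + (-205y² - 2362y - 5776)
  y³ + 10y² + 102y + 688 = (-(1/205)y + 312/42025)(-205y² - 2362y - 5776) + ((3839414/42025)y + 30715312/42025)
  -205y² - 2362y - 5776 = (-(8615125/3839414)y - 15171025/1919707)((3839414/42025)y + 30715312/42025) + (0)
Last nonzero remainder: (3839414/42025)y + 30715312/42025. Dividing through by 3839414/42025 gives the monic gcd y + 8.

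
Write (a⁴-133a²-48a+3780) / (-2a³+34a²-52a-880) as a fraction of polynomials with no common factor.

(-a³-10a²+33a+378)/(2a²-14a-88)

By polynomial division,
  a⁴-133a²-48a+3780 = (-(1/2)a-17/2)(-2a³+34a²-52a-880) + (130a²-930a-3700)
  -2a³+34a²-52a-880 = (-(1/65)a+128/845)(130a²-930a-3700) + ((5400/169)a-54000/169)
  130a²-930a-3700 = ((2197/540)a+6253/540)((5400/169)a-54000/169) + (0)
Last nonzero remainder: (5400/169)a-54000/169. Dividing through by 5400/169 gives the monic gcd a-10.
Cancel a-10 from numerator and denominator to get the reduced form.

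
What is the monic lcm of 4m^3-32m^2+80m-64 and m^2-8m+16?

m^4-12m^3+52m^2-96m+64

Apply the Euclidean algorithm:
  4m^3-32m^2+80m-64 = (4m)(m^2-8m+16) + (16m-64)
  m^2-8m+16 = ((1/16)m-1/4)(16m-64) + (0)
Last nonzero remainder: 16m-64. Dividing through by 16 gives the monic gcd m-4.
Then lcm(f, g) = f·g / gcd(f, g); expanding and making the result monic gives the answer.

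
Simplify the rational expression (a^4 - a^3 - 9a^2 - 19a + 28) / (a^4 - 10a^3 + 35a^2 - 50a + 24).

Apply the Euclidean algorithm:
  a^4 - a^3 - 9a^2 - 19a + 28 = (a^4 - 10a^3 + 35a^2 - 50a + 24) + (9a^3 - 44a^2 + 31a + 4)
  a^4 - 10a^3 + 35a^2 - 50a + 24 = ((1/9)a - 46/81)(9a^3 - 44a^2 + 31a + 4) + ((532/81)a^2 - (2660/81)a + 2128/81)
  9a^3 - 44a^2 + 31a + 4 = ((729/532)a + 81/532)((532/81)a^2 - (2660/81)a + 2128/81) + (0)
Last nonzero remainder: (532/81)a^2 - (2660/81)a + 2128/81. Dividing through by 532/81 gives the monic gcd a^2 - 5a + 4.
Cancel a^2 - 5a + 4 from numerator and denominator to get the reduced form.

(a^2 + 4a + 7)/(a^2 - 5a + 6)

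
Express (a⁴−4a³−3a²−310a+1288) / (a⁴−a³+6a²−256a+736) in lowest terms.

(a−7)/(a−4)

Apply the Euclidean algorithm:
  a⁴−4a³−3a²−310a+1288 = (a⁴−a³+6a²−256a+736) + (−3a³−9a²−54a+552)
  a⁴−a³+6a²−256a+736 = (−(1/3)a+4/3)(−3a³−9a²−54a+552) + (0)
Last nonzero remainder: −3a³−9a²−54a+552. Dividing through by −3 gives the monic gcd a³+3a²+18a−184.
Cancel a³+3a²+18a−184 from numerator and denominator to get the reduced form.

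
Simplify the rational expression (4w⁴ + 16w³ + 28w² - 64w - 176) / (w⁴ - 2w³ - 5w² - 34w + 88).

Repeated division with remainder:
  4w⁴ + 16w³ + 28w² - 64w - 176 = (4)(w⁴ - 2w³ - 5w² - 34w + 88) + (24w³ + 48w² + 72w - 528)
  w⁴ - 2w³ - 5w² - 34w + 88 = ((1/24)w - 1/6)(24w³ + 48w² + 72w - 528) + (0)
Last nonzero remainder: 24w³ + 48w² + 72w - 528. Dividing through by 24 gives the monic gcd w³ + 2w² + 3w - 22.
Cancel w³ + 2w² + 3w - 22 from numerator and denominator to get the reduced form.

(4w + 8)/(w - 4)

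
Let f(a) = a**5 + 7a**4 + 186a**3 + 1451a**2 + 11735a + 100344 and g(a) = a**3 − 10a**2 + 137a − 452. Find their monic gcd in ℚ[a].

a**2 − 6a + 113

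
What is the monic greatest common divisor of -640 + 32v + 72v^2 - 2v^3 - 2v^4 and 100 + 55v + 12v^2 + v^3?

5 + v

Apply the Euclidean algorithm:
  -2v^4 - 2v^3 + 72v^2 + 32v - 640 = (-2v + 22)(v^3 + 12v^2 + 55v + 100) + (-82v^2 - 978v - 2840)
  v^3 + 12v^2 + 55v + 100 = (-(1/82)v - 3/3362)(-82v^2 - 978v - 2840) + ((32768/1681)v + 163840/1681)
  -82v^2 - 978v - 2840 = (-(68921/16384)v - 119351/4096)((32768/1681)v + 163840/1681) + (0)
Last nonzero remainder: (32768/1681)v + 163840/1681. Dividing through by 32768/1681 gives the monic gcd v + 5.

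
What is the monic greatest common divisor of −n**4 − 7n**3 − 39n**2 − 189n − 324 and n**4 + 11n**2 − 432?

Euclidean algorithm in ℚ[n]:
  −n**4 − 7n**3 − 39n**2 − 189n − 324 = (−1)(n**4 + 11n**2 − 432) + (−7n**3 − 28n**2 − 189n − 756)
  n**4 + 11n**2 − 432 = (−(1/7)n + 4/7)(−7n**3 − 28n**2 − 189n − 756) + (0)
Last nonzero remainder: −7n**3 − 28n**2 − 189n − 756. Dividing through by −7 gives the monic gcd n**3 + 4n**2 + 27n + 108.

n**3 + 4n**2 + 27n + 108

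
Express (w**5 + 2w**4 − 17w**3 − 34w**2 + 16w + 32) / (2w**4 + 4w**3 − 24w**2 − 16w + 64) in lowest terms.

Repeated division with remainder:
  w**5 + 2w**4 − 17w**3 − 34w**2 + 16w + 32 = ((1/2)w)(2w**4 + 4w**3 − 24w**2 − 16w + 64) + (−5w**3 − 26w**2 − 16w + 32)
  2w**4 + 4w**3 − 24w**2 − 16w + 64 = (−(2/5)w + 32/25)(−5w**3 − 26w**2 − 16w + 32) + ((72/25)w**2 + (432/25)w + 576/25)
  −5w**3 − 26w**2 − 16w + 32 = (−(125/72)w + 25/18)((72/25)w**2 + (432/25)w + 576/25) + (0)
Last nonzero remainder: (72/25)w**2 + (432/25)w + 576/25. Dividing through by 72/25 gives the monic gcd w**2 + 6w + 8.
Cancel w**2 + 6w + 8 from numerator and denominator to get the reduced form.

(w**3 − 4w**2 − w + 4)/(2w**2 − 8w + 8)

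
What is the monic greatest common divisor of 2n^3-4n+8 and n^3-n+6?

n+2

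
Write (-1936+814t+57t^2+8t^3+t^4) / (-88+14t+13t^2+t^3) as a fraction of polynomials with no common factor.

Apply the Euclidean algorithm:
  t^4+8t^3+57t^2+814t-1936 = (t-5)(t^3+13t^2+14t-88) + (108t^2+972t-2376)
  t^3+13t^2+14t-88 = ((1/108)t+1/27)(108t^2+972t-2376) + (0)
Last nonzero remainder: 108t^2+972t-2376. Dividing through by 108 gives the monic gcd t^2+9t-22.
Cancel t^2+9t-22 from numerator and denominator to get the reduced form.

(88-t+t^2)/(4+t)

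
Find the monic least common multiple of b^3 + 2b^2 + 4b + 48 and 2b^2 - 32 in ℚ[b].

Apply the Euclidean algorithm:
  b^3 + 2b^2 + 4b + 48 = ((1/2)b + 1)(2b^2 - 32) + (20b + 80)
  2b^2 - 32 = ((1/10)b - 2/5)(20b + 80) + (0)
Last nonzero remainder: 20b + 80. Dividing through by 20 gives the monic gcd b + 4.
Then lcm(f, g) = f·g / gcd(f, g); expanding and making the result monic gives the answer.

b^4 - 2b^3 - 4b^2 + 32b - 192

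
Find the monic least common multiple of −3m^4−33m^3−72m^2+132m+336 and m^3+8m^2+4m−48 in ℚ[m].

m^5+17m^4+90m^3+100m^2−376m−672

Euclidean algorithm in ℚ[m]:
  −3m^4−33m^3−72m^2+132m+336 = (−3m−9)(m^3+8m^2+4m−48) + (12m^2+24m−96)
  m^3+8m^2+4m−48 = ((1/12)m+1/2)(12m^2+24m−96) + (0)
Last nonzero remainder: 12m^2+24m−96. Dividing through by 12 gives the monic gcd m^2+2m−8.
Then lcm(f, g) = f·g / gcd(f, g); expanding and making the result monic gives the answer.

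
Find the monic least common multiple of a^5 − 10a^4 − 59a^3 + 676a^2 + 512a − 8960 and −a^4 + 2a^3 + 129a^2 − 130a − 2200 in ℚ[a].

a^7 − 11a^6 − 159a^5 + 1835a^4 + 6326a^3 − 83832a^2 − 47360a + 985600

Repeated division with remainder:
  a^5 − 10a^4 − 59a^3 + 676a^2 + 512a − 8960 = (−a + 8)(−a^4 + 2a^3 + 129a^2 − 130a − 2200) + (54a^3 − 486a^2 − 648a + 8640)
  −a^4 + 2a^3 + 129a^2 − 130a − 2200 = (−(1/54)a − 7/54)(54a^3 − 486a^2 − 648a + 8640) + (54a^2 − 54a − 1080)
  54a^3 − 486a^2 − 648a + 8640 = (a − 8)(54a^2 − 54a − 1080) + (0)
Last nonzero remainder: 54a^2 − 54a − 1080. Dividing through by 54 gives the monic gcd a^2 − a − 20.
Then lcm(f, g) = f·g / gcd(f, g); expanding and making the result monic gives the answer.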